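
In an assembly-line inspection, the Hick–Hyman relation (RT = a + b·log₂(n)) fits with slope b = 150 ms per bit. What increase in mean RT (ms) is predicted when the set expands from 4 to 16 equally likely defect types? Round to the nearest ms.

Only the slope matters, since a is common to both: ΔRT = b·log₂(n₂/n₁).
log₂(16) − log₂(4) = log₂(16/4) = log₂(4) = 2.
ΔRT = 150 × 2.0000 = 300.000 ms.

300 ms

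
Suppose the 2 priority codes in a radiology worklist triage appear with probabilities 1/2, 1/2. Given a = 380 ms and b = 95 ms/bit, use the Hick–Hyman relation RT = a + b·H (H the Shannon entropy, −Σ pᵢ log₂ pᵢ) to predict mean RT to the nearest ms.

Each term −pᵢ log₂ pᵢ: 0.5·1 + 0.5·1; summed, H = 1.000 bits.
Mean RT = a + bH = 380 + 95·1.000 = 475.00 ms.

475 ms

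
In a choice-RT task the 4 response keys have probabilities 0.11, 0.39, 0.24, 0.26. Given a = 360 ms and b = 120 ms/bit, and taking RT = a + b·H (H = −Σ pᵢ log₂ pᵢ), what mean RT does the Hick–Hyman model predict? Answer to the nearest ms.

Entropy contributions −pᵢ log₂ pᵢ: 0.3503, 0.5298, 0.4941, 0.5053; sum H = 1.8795 bits.
RT = a + bH = 360 + 120·1.8795 = 585.54 ms.

586 ms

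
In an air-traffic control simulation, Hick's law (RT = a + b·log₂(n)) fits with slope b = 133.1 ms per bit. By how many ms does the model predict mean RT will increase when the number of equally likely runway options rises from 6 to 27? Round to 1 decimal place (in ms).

288.8 ms

ΔRT = (a + b log₂ n₂) − (a + b log₂ n₁) = b·(log₂ n₂ − log₂ n₁).
log₂(27) − log₂(6) = 4.7549 − 2.5850 = 2.1699.
ΔRT = 133.1 × 2.1699 = 288.817 ms.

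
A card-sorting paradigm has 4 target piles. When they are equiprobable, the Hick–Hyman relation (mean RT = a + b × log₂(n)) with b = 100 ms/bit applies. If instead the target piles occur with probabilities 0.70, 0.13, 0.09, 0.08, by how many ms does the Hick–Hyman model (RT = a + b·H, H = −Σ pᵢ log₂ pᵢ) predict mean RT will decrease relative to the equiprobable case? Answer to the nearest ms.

65 ms

The RT saving is b·ΔH. Equiprobable H₀ = log₂(4) = 2.0000 bits; with the given probabilities H = 1.3470 bits.
b·(H₀ − H) = 100 × (2.0000 − 1.3470) = 65.30 ms.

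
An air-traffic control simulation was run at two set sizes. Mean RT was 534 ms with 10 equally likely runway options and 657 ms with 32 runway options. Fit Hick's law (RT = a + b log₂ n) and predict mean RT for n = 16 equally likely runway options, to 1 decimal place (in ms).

583.7 ms

RT is linear in log₂ n, so two points fix the line:
  b = (657 − 534) / (log₂ 32 − log₂ 10) = 123 / (5 − 3.3219) = 73.298 ms/bit
  a = 534 − 73.298 × 3.3219 = 290.508 ms
Then RT(16) = 290.508 + 73.298 × log₂ 16 = 290.508 + 73.298 × 4 ≈ 583.702 ms.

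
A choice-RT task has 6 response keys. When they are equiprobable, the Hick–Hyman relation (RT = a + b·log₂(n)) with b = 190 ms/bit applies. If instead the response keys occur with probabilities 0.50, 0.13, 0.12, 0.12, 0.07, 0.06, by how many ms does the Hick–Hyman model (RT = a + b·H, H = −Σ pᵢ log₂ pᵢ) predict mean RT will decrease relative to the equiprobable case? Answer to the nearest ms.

Equiprobable entropy H₀ = log₂ 6 = 2.5850 bits.
Skewed entropy H = −Σ pᵢ log₂ pᵢ = 2.1289 bits.
ΔRT = b·(H₀ − H) = 190 × 0.4561 = 86.66 ms.

87 ms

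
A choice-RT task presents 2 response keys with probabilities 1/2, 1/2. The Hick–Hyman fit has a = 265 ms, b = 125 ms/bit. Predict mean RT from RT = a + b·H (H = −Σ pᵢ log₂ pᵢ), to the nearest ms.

Each term −pᵢ log₂ pᵢ: 0.5·1 + 0.5·1; summed, H = 1.000 bits.
Mean RT = a + bH = 265 + 125·1.000 = 390.00 ms.

390 ms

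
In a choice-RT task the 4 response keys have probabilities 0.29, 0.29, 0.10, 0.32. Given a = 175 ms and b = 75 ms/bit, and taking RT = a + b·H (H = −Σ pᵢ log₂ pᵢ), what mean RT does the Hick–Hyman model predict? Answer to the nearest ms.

Entropy contributions −pᵢ log₂ pᵢ: 0.5179, 0.5179, 0.3322, 0.5260; sum H = 1.8940 bits.
RT = a + bH = 175 + 75·1.8940 = 317.05 ms.

317 ms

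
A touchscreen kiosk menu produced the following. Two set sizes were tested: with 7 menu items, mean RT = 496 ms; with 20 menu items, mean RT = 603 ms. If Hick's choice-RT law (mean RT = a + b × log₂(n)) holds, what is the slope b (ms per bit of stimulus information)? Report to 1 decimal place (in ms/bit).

70.6 ms/bit

The slope on a log₂ axis is (603 − 496) / (4.3219 − 2.8074) = 70.647 ms/bit.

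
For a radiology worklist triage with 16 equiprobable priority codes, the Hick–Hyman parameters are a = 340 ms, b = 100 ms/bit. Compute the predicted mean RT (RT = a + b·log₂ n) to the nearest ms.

log₂(16) = 4 bits, so RT = 340 + 100 × 4 ≈ 740.000 ms.

740 ms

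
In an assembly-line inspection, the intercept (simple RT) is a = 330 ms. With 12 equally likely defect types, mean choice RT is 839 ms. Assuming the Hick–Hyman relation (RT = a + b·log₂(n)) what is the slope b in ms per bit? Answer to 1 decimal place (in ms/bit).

142.0 ms/bit

b = (839 − 330) / log₂(12) = 509 / 3.5850 = 141.982 ms/bit.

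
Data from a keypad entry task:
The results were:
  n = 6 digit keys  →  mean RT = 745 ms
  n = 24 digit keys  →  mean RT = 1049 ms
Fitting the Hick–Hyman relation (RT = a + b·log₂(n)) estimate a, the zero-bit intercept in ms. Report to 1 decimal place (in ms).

Slope: b = (1049 − 745) / (log₂ 24 − log₂ 6) = 304/2.0000 = 152.000 ms/bit.
a = RT₁ − b·log₂ n₁ = 745 − 152.000 × 2.5850 = 352.086 ms.

352.1 ms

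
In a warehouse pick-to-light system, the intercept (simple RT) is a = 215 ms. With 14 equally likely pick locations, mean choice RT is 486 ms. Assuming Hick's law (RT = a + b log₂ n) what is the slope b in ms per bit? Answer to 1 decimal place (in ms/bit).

71.2 ms/bit

14 alternatives carry log₂ 14 = 3.8074 bits; the choice cost is 486 − 215 = 271 ms, so b = 271/3.8074 = 71.178 ms/bit.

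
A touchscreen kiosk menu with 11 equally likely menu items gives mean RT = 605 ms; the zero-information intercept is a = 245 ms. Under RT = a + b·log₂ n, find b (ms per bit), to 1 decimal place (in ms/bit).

104.1 ms/bit

11 alternatives carry log₂ 11 = 3.4594 bits; the choice cost is 605 − 245 = 360 ms, so b = 360/3.4594 = 104.063 ms/bit.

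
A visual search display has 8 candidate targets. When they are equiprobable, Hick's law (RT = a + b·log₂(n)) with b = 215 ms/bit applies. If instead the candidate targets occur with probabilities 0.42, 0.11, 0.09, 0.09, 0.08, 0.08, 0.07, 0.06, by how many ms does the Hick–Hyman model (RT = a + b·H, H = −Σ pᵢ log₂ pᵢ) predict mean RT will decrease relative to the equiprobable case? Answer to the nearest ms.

87 ms

The RT saving is b·ΔH. Equiprobable H₀ = log₂(8) = 3.0000 bits; with the given probabilities H = 2.5963 bits.
b·(H₀ − H) = 215 × (3.0000 − 2.5963) = 86.79 ms.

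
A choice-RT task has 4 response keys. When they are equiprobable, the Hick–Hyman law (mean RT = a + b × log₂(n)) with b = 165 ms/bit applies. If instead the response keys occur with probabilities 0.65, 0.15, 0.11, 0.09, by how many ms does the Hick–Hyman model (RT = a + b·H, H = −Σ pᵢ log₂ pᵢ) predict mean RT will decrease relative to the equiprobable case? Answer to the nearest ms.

86 ms

Equiprobable entropy H₀ = log₂ 4 = 2.0000 bits.
Skewed entropy H = −Σ pᵢ log₂ pᵢ = 1.4775 bits.
ΔRT = b·(H₀ − H) = 165 × 0.5225 = 86.22 ms.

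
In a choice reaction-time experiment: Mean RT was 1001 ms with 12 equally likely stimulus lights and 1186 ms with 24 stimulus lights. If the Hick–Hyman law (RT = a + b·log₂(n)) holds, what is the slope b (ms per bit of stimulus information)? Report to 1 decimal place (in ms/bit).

185.0 ms/bit

Slope: b = (1186 − 1001) / (log₂ 24 − log₂ 12) = 185/1.0000 = 185.000 ms/bit.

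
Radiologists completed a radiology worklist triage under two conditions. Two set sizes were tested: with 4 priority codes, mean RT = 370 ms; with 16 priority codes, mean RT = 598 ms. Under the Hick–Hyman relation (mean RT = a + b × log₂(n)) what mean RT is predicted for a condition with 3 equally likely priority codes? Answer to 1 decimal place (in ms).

322.7 ms

With log₂ n on the abscissa the relation is linear; from the two conditions:
  b = (598 − 370) / (log₂ 16 − log₂ 4) = 228 / (4 − 2) = 114.000 ms/bit
  a = 370 − 114.000 × 2 = 142.000 ms
Then RT(3) = 142.000 + 114.000 × log₂ 3 = 142.000 + 114.000 × 1.5850 ≈ 322.686 ms.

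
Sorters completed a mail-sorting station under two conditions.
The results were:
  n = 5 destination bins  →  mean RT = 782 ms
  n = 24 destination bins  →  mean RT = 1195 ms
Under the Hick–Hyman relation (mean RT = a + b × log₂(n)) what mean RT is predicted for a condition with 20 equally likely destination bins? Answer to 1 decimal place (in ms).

Solve the two-equation system in a and b:
  b = (1195 − 782) / (log₂ 24 − log₂ 5) = 413 / (4.5850 − 2.3219) = 182.498 ms/bit
  a = 782 − 182.498 × 2.3219 = 358.252 ms
Then RT(20) = 358.252 + 182.498 × log₂ 20 = 358.252 + 182.498 × 4.3219 ≈ 1146.997 ms.

1147.0 ms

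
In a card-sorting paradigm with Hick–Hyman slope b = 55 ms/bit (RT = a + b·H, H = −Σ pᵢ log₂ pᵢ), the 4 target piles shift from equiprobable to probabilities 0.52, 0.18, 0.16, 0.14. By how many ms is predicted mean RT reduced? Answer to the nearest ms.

13 ms

The RT saving is b·ΔH. Equiprobable H₀ = log₂(4) = 2.0000 bits; with the given probabilities H = 1.7560 bits.
b·(H₀ − H) = 55 × (2.0000 − 1.7560) = 13.42 ms.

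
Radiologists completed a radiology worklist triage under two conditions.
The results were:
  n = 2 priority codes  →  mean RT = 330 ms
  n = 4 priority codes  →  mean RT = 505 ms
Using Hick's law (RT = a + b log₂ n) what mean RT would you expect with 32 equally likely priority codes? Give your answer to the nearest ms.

Solve the two-equation system in a and b:
  b = (505 − 330) / (log₂ 4 − log₂ 2) = 175 / (2 − 1) = 175 ms/bit
  a = 330 − 175 × 1 = 155 ms
Then RT(32) = 155 + 175 × log₂ 32 = 155 + 175 × 5 ≈ 1030.000 ms.

1030 ms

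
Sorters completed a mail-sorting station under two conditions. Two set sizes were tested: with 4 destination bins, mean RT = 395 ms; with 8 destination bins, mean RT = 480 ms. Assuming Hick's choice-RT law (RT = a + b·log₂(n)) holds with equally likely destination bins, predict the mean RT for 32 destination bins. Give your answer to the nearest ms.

650 ms

With log₂ n on the abscissa the relation is linear; from the two conditions:
  b = (480 − 395) / (log₂ 8 − log₂ 4) = 85 / (3 − 2) = 85 ms/bit
  a = 395 − 85 × 2 = 225 ms
Then RT(32) = 225 + 85 × log₂ 32 = 225 + 85 × 5 ≈ 650.000 ms.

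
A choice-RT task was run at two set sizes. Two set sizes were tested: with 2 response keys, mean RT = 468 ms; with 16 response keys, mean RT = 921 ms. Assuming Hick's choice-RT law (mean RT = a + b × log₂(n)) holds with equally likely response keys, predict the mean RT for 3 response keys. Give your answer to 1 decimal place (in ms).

556.3 ms

With log₂ n on the abscissa the relation is linear; from the two conditions:
  b = (921 − 468) / (log₂ 16 − log₂ 2) = 453 / (4 − 1) = 151.000 ms/bit
  a = 468 − 151.000 × 1 = 317.000 ms
Then RT(3) = 317.000 + 151.000 × log₂ 3 = 317.000 + 151.000 × 1.5850 ≈ 556.329 ms.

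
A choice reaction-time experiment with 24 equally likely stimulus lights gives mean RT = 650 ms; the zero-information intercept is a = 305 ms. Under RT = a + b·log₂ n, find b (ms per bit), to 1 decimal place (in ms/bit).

log₂(24) = 4.5850 bits.
b = (RT − a)/log₂ n = (650 − 305) / 4.5850 = 75.246 ms/bit.

75.2 ms/bit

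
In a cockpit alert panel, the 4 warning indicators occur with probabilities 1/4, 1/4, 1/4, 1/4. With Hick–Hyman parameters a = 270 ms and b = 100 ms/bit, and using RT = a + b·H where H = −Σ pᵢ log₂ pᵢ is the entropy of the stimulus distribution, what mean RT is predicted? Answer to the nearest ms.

470 ms

H = −Σ pᵢ log₂ pᵢ = 0.25·2 + 0.25·2 + 0.25·2 + 0.25·2 = 2.000 bits.
RT = 270 + 100 × 2.000 = 470.00 ms.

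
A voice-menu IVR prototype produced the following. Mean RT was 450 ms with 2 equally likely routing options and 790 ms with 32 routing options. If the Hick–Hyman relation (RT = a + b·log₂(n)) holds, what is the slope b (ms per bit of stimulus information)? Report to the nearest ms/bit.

85 ms/bit

Slope: b = (790 − 450) / (log₂ 32 − log₂ 2) = 340/4.0000 = 85 ms/bit.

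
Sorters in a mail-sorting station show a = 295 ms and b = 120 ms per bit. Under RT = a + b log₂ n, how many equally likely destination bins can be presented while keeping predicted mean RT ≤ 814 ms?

Set 295 + 120·log₂ n ≤ 814 → log₂ n ≤ (814 − 295)/120 = 4.3250.
So n ≤ 2^4.3250 = 20.043; the largest integer n is 20.

20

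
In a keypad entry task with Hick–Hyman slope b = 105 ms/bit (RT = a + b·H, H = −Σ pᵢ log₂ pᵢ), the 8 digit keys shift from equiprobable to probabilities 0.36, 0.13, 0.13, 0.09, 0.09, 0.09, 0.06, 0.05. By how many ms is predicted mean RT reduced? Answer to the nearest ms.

32 ms

Equiprobable entropy H₀ = log₂ 8 = 3.0000 bits.
Skewed entropy H = −Σ pᵢ log₂ pᵢ = 2.6935 bits.
ΔRT = b·(H₀ − H) = 105 × 0.3065 = 32.18 ms.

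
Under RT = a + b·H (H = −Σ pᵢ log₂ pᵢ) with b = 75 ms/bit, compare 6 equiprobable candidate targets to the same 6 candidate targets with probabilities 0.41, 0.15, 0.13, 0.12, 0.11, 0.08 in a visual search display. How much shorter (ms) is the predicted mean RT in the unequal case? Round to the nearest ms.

19 ms

Equiprobable entropy H₀ = log₂ 6 = 2.5850 bits.
Skewed entropy H = −Σ pᵢ log₂ pᵢ = 2.3294 bits.
ΔRT = b·(H₀ − H) = 75 × 0.2555 = 19.16 ms.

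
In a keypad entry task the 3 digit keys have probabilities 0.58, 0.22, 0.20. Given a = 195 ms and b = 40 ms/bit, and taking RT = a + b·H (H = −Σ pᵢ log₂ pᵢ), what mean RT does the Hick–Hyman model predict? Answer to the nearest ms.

251 ms

H = 0.58·log₂(1/0.58) + 0.22·log₂(1/0.22) + 0.20·log₂(1/0.20) = 1.4008 bits.
RT = 195 + 40 × 1.4008 = 251.03 ms.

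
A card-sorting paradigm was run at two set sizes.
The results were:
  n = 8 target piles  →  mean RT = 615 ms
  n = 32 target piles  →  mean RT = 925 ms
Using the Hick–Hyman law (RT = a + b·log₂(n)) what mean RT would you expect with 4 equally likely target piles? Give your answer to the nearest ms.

460 ms

RT is linear in log₂ n, so two points fix the line:
  b = (925 − 615) / (log₂ 32 − log₂ 8) = 310 / (5 − 3) = 155 ms/bit
  a = 615 − 155 × 3 = 150 ms
Then RT(4) = 150 + 155 × log₂ 4 = 150 + 155 × 2 ≈ 460.000 ms.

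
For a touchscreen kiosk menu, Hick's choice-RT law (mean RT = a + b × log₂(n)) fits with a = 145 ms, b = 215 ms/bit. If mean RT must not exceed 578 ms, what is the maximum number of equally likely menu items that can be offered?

4

Information budget: (578 − 145)/215 = 2.0140 bits, so n ≤ 2^2.0140 = 4.039 → at most 4.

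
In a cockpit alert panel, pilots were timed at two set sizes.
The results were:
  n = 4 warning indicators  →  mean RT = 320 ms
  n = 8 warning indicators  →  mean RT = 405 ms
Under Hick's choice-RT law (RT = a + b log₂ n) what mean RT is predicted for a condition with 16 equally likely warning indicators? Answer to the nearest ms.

490 ms

With log₂ n on the abscissa the relation is linear; from the two conditions:
  b = (405 − 320) / (log₂ 8 − log₂ 4) = 85 / (3 − 2) = 85 ms/bit
  a = 320 − 85 × 2 = 150 ms
Then RT(16) = 150 + 85 × log₂ 16 = 150 + 85 × 4 ≈ 490.000 ms.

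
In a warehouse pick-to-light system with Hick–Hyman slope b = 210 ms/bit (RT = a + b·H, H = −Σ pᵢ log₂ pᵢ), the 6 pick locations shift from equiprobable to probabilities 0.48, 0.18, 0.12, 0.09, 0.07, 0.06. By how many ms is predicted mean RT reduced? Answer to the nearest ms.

92 ms

Equiprobable entropy H₀ = log₂ 6 = 2.5850 bits.
Skewed entropy H = −Σ pᵢ log₂ pᵢ = 2.1454 bits.
ΔRT = b·(H₀ − H) = 210 × 0.4396 = 92.31 ms.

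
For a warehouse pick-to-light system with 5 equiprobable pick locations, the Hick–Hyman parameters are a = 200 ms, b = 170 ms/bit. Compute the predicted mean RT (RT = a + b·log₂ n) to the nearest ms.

log₂(5) = 2.3219 bits, so RT = 200 + 170 × 2.3219 ≈ 594.728 ms.

595 ms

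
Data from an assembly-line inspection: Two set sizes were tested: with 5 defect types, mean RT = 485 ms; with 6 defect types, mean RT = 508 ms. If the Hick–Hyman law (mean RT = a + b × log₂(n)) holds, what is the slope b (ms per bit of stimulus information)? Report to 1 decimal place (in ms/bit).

b = (RT₂ − RT₁)/(log₂ n₂ − log₂ n₁) = (508 − 485)/(2.5850 − 2.3219) = 87.441 ms/bit.

87.4 ms/bit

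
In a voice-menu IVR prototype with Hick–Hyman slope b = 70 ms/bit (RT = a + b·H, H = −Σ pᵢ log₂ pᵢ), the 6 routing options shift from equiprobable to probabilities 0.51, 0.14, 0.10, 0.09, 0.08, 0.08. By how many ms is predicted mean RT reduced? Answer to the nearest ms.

33 ms

Equiprobable entropy H₀ = log₂ 6 = 2.5850 bits.
Skewed entropy H = −Σ pᵢ log₂ pᵢ = 2.1204 bits.
ΔRT = b·(H₀ − H) = 70 × 0.4646 = 32.52 ms.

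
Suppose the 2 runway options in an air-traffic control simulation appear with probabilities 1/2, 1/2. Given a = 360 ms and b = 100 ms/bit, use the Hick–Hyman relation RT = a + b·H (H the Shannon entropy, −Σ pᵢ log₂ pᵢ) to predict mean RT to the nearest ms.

H = −Σ pᵢ log₂ pᵢ = 0.5·1 + 0.5·1 = 1.000 bits.
RT = 360 + 100 × 1.000 = 460.00 ms.

460 ms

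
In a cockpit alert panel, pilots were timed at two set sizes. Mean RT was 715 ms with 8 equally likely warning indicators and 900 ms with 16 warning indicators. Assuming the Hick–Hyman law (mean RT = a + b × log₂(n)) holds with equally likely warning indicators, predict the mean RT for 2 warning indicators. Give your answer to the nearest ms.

345 ms

Fit slope and intercept:
  b = (900 − 715) / (log₂ 16 − log₂ 8) = 185 / (4 − 3) = 185 ms/bit
  a = 715 − 185 × 3 = 160 ms
Then RT(2) = 160 + 185 × log₂ 2 = 160 + 185 × 1 ≈ 345.000 ms.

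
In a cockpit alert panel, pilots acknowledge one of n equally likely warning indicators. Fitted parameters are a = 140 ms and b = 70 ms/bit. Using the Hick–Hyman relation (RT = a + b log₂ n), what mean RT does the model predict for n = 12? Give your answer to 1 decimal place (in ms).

log₂(12) = 3.5850 bits, so RT = 140 + 70 × 3.5850 ≈ 390.947 ms.

390.9 ms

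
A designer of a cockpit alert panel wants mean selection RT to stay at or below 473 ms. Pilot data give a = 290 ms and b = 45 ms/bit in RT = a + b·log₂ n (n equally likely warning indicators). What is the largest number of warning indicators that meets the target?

16

45·log₂ n ≤ 473 − 290 = 183, giving log₂ n ≤ 4.0667 and n ≤ 16.757. The largest whole number is 16.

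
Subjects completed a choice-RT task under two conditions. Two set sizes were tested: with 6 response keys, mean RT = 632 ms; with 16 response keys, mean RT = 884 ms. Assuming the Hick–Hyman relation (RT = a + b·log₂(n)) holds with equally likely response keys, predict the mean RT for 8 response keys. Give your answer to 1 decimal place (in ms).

RT is linear in log₂ n, so two points fix the line:
  b = (884 − 632) / (log₂ 16 − log₂ 6) = 252 / (4 − 2.5850) = 178.087 ms/bit
  a = 632 − 178.087 × 2.5850 = 171.651 ms
Then RT(8) = 171.651 + 178.087 × log₂ 8 = 171.651 + 178.087 × 3 ≈ 705.913 ms.

705.9 ms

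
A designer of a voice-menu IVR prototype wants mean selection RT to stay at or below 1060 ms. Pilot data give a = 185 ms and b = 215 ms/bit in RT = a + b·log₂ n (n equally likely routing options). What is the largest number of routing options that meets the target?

16

Set 185 + 215·log₂ n ≤ 1060 → log₂ n ≤ (1060 − 185)/215 = 4.0698.
So n ≤ 2^4.0698 = 16.793; the largest integer n is 16.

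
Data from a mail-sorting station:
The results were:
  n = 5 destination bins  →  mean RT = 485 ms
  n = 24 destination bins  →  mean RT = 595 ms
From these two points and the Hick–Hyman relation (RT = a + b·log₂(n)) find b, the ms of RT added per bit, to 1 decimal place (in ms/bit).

48.6 ms/bit

Slope: b = (595 − 485) / (log₂ 24 − log₂ 5) = 110/2.2630 = 48.607 ms/bit.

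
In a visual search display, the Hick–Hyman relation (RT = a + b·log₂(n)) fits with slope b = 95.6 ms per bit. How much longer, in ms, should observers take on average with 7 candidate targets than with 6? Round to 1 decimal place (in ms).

21.3 ms

The intercept a cancels: ΔRT = b·(log₂ n₂ − log₂ n₁) = b·log₂(n₂/n₁).
log₂(7) − log₂(6) = 2.8074 − 2.5850 = 0.2224.
ΔRT = 95.6 × 0.2224 = 21.261 ms.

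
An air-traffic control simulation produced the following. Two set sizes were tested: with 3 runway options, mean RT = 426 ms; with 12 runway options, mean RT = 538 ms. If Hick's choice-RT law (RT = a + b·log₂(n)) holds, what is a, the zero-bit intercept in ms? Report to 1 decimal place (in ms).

b = (RT₂ − RT₁)/(log₂ n₂ − log₂ n₁) = (538 − 426)/(3.5850 − 1.5850) = 56.000 ms/bit.
a = RT₁ − b·log₂ n₁ = 426 − 56.000 × 1.5850 = 337.242 ms.

337.2 ms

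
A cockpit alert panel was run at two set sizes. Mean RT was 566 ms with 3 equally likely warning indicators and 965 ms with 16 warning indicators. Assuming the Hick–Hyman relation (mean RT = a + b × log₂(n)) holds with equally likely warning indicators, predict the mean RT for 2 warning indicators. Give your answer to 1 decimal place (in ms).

With log₂ n on the abscissa the relation is linear; from the two conditions:
  b = (965 − 566) / (log₂ 16 − log₂ 3) = 399 / (4 − 1.5850) = 165.215 ms/bit
  a = 566 − 165.215 × 1.5850 = 304.141 ms
Then RT(2) = 304.141 + 165.215 × log₂ 2 = 304.141 + 165.215 × 1 ≈ 469.356 ms.

469.4 ms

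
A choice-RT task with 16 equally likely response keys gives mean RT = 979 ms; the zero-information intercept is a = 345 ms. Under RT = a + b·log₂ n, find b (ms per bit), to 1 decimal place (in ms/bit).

log₂(16) = 4 bits.
b = (RT − a)/log₂ n = (979 − 345) / 4 = 158.500 ms/bit.

158.5 ms/bit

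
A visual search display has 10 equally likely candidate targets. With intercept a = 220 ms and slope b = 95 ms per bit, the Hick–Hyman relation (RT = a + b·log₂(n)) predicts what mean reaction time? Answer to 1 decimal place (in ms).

log₂(10) = 3.3219 bits, so RT = 220 + 95 × 3.3219 ≈ 535.583 ms.

535.6 ms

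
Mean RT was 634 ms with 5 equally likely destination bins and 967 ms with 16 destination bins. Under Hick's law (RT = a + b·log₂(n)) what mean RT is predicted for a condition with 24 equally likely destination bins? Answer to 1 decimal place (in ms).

RT is linear in log₂ n, so two points fix the line:
  b = (967 − 634) / (log₂ 16 − log₂ 5) = 333 / (4 − 2.3219) = 198.442 ms/bit
  a = 634 − 198.442 × 2.3219 = 173.232 ms
Then RT(24) = 173.232 + 198.442 × log₂ 24 = 173.232 + 198.442 × 4.5850 ≈ 1083.081 ms.

1083.1 ms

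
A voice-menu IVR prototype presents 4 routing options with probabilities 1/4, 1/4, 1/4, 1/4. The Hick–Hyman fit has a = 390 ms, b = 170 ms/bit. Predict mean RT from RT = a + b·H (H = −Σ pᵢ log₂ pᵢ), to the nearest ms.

Each term −pᵢ log₂ pᵢ: 0.25·2 + 0.25·2 + 0.25·2 + 0.25·2; summed, H = 2.000 bits.
Mean RT = a + bH = 390 + 170·2.000 = 730.00 ms.

730 ms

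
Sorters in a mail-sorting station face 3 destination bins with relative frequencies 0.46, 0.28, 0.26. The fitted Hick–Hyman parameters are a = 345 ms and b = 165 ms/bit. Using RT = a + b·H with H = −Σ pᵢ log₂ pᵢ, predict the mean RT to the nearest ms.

598 ms

H = 0.46·log₂(1/0.46) + 0.28·log₂(1/0.28) + 0.26·log₂(1/0.26) = 1.5348 bits.
RT = 345 + 165 × 1.5348 = 598.25 ms.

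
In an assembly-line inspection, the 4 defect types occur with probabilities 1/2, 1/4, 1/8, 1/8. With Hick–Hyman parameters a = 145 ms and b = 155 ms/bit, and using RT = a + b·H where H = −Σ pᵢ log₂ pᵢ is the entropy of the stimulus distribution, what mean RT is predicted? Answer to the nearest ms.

Each term −pᵢ log₂ pᵢ: 0.5·1 + 0.25·2 + 0.125·3 + 0.125·3; summed, H = 1.750 bits.
Mean RT = a + bH = 145 + 155·1.750 = 416.25 ms.

416 ms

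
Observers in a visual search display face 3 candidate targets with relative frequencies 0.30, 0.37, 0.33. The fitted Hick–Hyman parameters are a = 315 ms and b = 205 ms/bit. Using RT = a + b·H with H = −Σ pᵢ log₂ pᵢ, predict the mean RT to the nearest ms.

639 ms

Entropy contributions −pᵢ log₂ pᵢ: 0.5211, 0.5307, 0.5278; sum H = 1.5796 bits.
RT = a + bH = 315 + 205·1.5796 = 638.83 ms.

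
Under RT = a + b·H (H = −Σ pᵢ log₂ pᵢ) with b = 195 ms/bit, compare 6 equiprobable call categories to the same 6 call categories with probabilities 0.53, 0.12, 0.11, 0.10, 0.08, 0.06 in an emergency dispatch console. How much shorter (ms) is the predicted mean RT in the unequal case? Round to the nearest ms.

The RT saving is b·ΔH. Equiprobable H₀ = log₂(6) = 2.5850 bits; with the given probabilities H = 2.0700 bits.
b·(H₀ − H) = 195 × (2.5850 − 2.0700) = 100.41 ms.

100 ms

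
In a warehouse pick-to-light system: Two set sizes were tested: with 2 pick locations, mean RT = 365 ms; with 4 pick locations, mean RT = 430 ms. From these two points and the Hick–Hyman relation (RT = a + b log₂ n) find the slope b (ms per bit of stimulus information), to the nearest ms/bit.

65 ms/bit

The slope on a log₂ axis is (430 − 365) / (2 − 1) = 65 ms/bit.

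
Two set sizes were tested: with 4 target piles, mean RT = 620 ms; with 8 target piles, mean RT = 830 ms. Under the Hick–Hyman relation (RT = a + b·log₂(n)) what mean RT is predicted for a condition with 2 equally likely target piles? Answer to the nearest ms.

With log₂ n on the abscissa the relation is linear; from the two conditions:
  b = (830 − 620) / (log₂ 8 − log₂ 4) = 210 / (3 − 2) = 210 ms/bit
  a = 620 − 210 × 2 = 200 ms
Then RT(2) = 200 + 210 × log₂ 2 = 200 + 210 × 1 ≈ 410.000 ms.

410 ms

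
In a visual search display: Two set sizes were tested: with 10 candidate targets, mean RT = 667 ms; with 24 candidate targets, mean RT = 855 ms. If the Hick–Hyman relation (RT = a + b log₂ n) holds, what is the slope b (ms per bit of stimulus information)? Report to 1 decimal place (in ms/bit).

b = (RT₂ − RT₁)/(log₂ n₂ − log₂ n₁) = (855 − 667)/(4.5850 − 3.3219) = 148.848 ms/bit.

148.8 ms/bit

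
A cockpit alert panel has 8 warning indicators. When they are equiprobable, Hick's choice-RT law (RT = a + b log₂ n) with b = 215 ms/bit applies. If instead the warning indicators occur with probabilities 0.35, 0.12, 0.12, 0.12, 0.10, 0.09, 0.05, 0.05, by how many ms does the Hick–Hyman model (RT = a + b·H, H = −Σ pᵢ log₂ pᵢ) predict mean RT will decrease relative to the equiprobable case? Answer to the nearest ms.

Equiprobable entropy H₀ = log₂ 8 = 3.0000 bits.
Skewed entropy H = −Σ pᵢ log₂ pᵢ = 2.7083 bits.
ΔRT = b·(H₀ − H) = 215 × 0.2917 = 62.71 ms.

63 ms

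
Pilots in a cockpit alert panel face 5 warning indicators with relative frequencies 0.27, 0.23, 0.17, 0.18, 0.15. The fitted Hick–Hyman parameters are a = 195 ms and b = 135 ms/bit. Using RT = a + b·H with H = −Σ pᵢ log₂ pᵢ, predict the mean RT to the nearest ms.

504 ms

H = 0.27·log₂(1/0.27) + 0.23·log₂(1/0.23) + 0.17·log₂(1/0.17) + 0.18·log₂(1/0.18) + 0.15·log₂(1/0.15) = 2.2881 bits.
RT = 195 + 135 × 2.2881 = 503.90 ms.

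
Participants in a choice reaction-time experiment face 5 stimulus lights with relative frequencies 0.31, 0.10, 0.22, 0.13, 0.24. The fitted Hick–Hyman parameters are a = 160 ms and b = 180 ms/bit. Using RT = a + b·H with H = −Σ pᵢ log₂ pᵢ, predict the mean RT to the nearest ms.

558 ms

Entropy contributions −pᵢ log₂ pᵢ: 0.5238, 0.3322, 0.4806, 0.3826, 0.4941; sum H = 2.2133 bits.
RT = a + bH = 160 + 180·2.2133 = 558.40 ms.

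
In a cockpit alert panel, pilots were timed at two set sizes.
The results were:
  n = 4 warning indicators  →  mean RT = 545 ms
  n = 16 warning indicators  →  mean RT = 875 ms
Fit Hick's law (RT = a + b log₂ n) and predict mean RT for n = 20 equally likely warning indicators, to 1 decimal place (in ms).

928.1 ms

RT is linear in log₂ n, so two points fix the line:
  b = (875 − 545) / (log₂ 16 − log₂ 4) = 330 / (4 − 2) = 165.000 ms/bit
  a = 545 − 165.000 × 2 = 215.000 ms
Then RT(20) = 215.000 + 165.000 × log₂ 20 = 215.000 + 165.000 × 4.3219 ≈ 928.118 ms.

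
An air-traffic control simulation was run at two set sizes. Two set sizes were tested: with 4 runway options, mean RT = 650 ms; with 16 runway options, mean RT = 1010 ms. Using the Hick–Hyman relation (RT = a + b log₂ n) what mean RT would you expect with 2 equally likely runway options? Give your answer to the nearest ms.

Solve the two-equation system in a and b:
  b = (1010 − 650) / (log₂ 16 − log₂ 4) = 360 / (4 − 2) = 180 ms/bit
  a = 650 − 180 × 2 = 290 ms
Then RT(2) = 290 + 180 × log₂ 2 = 290 + 180 × 1 ≈ 470.000 ms.

470 ms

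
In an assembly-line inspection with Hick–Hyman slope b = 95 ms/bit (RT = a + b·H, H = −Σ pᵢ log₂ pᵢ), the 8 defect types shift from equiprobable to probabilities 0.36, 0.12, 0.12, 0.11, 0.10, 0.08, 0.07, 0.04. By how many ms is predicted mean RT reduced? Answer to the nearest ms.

Equiprobable entropy H₀ = log₂ 8 = 3.0000 bits.
Skewed entropy H = −Σ pᵢ log₂ pᵢ = 2.6930 bits.
ΔRT = b·(H₀ − H) = 95 × 0.3070 = 29.16 ms.

29 ms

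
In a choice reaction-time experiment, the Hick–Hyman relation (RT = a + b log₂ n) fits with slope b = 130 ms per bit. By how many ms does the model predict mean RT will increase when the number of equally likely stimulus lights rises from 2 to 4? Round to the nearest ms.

The intercept a cancels: ΔRT = b·(log₂ n₂ − log₂ n₁) = b·log₂(n₂/n₁).
log₂(4) − log₂(2) = log₂(4/2) = log₂(2) = 1.
ΔRT = 130 × 1.0000 = 130.000 ms.

130 ms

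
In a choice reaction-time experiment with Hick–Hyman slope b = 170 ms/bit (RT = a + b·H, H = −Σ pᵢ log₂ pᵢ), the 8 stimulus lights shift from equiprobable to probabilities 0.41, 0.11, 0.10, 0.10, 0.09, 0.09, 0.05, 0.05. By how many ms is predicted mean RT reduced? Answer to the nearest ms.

Equiprobable entropy H₀ = log₂ 8 = 3.0000 bits.
Skewed entropy H = −Σ pᵢ log₂ pᵢ = 2.5996 bits.
ΔRT = b·(H₀ − H) = 170 × 0.4004 = 68.08 ms.

68 ms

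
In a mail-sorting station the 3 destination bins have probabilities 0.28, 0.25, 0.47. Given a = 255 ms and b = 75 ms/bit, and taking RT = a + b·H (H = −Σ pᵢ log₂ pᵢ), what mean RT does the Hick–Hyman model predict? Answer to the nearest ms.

369 ms

H = 0.28·log₂(1/0.28) + 0.25·log₂(1/0.25) + 0.47·log₂(1/0.47) = 1.5262 bits.
RT = 255 + 75 × 1.5262 = 369.46 ms.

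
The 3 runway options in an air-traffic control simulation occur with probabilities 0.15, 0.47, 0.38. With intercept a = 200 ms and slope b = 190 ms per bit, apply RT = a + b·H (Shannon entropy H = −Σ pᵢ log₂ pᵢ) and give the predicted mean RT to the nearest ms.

476 ms

H = 0.15·log₂(1/0.15) + 0.47·log₂(1/0.47) + 0.38·log₂(1/0.38) = 1.4530 bits.
RT = 200 + 190 × 1.4530 = 476.06 ms.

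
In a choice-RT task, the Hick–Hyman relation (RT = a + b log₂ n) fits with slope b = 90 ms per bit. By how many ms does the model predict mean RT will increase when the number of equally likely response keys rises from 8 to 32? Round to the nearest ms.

180 ms

The intercept a cancels: ΔRT = b·(log₂ n₂ − log₂ n₁) = b·log₂(n₂/n₁).
log₂(32) − log₂(8) = log₂(32/8) = log₂(4) = 2.
ΔRT = 90 × 2.0000 = 180.000 ms.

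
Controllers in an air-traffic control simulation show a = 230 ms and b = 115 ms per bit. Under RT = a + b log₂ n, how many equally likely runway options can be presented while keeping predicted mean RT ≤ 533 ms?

6

Set 230 + 115·log₂ n ≤ 533 → log₂ n ≤ (533 − 230)/115 = 2.6348.
So n ≤ 2^2.6348 = 6.211; the largest integer n is 6.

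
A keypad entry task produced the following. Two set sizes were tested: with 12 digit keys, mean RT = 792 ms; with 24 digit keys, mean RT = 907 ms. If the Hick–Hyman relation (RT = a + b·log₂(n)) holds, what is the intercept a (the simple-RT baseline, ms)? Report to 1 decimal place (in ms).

b = (RT₂ − RT₁)/(log₂ n₂ − log₂ n₁) = (907 − 792)/(4.5850 − 3.5850) = 115.000 ms/bit.
Intercept: a = 792 − 115.000·log₂(12) = 379.729 ms.

379.7 ms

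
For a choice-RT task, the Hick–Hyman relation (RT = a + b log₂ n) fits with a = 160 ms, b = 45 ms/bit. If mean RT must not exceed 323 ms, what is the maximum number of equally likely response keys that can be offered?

Information budget: (323 − 160)/45 = 3.6222 bits, so n ≤ 2^3.6222 = 12.314 → at most 12.

12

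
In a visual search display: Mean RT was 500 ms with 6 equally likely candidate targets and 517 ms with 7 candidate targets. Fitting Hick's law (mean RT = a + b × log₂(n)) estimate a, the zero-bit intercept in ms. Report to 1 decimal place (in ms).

302.4 ms

Slope: b = (517 − 500) / (log₂ 7 − log₂ 6) = 17/0.2224 = 76.441 ms/bit.
Intercept: a = 500 − 76.441·log₂(6) = 302.402 ms.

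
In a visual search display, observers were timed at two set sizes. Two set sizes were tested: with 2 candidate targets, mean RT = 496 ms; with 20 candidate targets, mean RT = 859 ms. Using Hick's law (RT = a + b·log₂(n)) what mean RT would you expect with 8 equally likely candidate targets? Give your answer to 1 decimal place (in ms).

Fit slope and intercept:
  b = (859 − 496) / (log₂ 20 − log₂ 2) = 363 / (4.3219 − 1) = 109.274 ms/bit
  a = 496 − 109.274 × 1 = 386.726 ms
Then RT(8) = 386.726 + 109.274 × log₂ 8 = 386.726 + 109.274 × 3 ≈ 714.548 ms.

714.5 ms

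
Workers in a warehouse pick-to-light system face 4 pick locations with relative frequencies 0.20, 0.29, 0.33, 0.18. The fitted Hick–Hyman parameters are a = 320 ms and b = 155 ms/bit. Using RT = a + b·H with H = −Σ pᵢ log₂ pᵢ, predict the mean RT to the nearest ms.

623 ms

Entropy contributions −pᵢ log₂ pᵢ: 0.4644, 0.5179, 0.5278, 0.4453; sum H = 1.9554 bits.
RT = a + bH = 320 + 155·1.9554 = 623.09 ms.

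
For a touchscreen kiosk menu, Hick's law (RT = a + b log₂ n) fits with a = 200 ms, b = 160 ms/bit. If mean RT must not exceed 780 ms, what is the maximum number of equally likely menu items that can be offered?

Set 200 + 160·log₂ n ≤ 780 → log₂ n ≤ (780 − 200)/160 = 3.6250.
So n ≤ 2^3.6250 = 12.338; the largest integer n is 12.

12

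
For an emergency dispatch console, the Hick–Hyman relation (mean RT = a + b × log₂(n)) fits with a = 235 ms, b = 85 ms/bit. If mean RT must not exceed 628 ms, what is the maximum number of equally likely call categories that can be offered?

Information budget: (628 − 235)/85 = 4.6235 bits, so n ≤ 2^4.6235 = 24.650 → at most 24.

24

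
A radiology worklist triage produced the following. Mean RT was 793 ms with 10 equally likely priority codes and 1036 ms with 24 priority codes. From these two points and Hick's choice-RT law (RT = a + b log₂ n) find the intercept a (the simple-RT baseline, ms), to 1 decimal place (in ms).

153.9 ms

The slope on a log₂ axis is (1036 − 793) / (4.5850 − 3.3219) = 192.394 ms/bit.
Intercept: a = 793 − 192.394·log₂(10) = 153.882 ms.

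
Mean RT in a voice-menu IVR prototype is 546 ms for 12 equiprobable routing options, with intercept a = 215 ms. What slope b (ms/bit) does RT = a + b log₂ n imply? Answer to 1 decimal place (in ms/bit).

92.3 ms/bit

12 alternatives carry log₂ 12 = 3.5850 bits; the choice cost is 546 − 215 = 331 ms, so b = 331/3.5850 = 92.330 ms/bit.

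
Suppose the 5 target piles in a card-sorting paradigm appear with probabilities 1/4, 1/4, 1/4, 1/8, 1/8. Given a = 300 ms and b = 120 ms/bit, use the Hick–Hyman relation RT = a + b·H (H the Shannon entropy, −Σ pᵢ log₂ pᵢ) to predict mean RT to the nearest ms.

570 ms

H = −Σ pᵢ log₂ pᵢ = 0.25·2 + 0.25·2 + 0.25·2 + 0.125·3 + 0.125·3 = 2.250 bits.
RT = 300 + 120 × 2.250 = 570.00 ms.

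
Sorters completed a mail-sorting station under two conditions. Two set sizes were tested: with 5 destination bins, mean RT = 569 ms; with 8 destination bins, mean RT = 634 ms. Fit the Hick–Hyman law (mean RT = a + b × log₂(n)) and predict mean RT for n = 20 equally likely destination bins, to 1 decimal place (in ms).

760.7 ms

With log₂ n on the abscissa the relation is linear; from the two conditions:
  b = (634 − 569) / (log₂ 8 − log₂ 5) = 65 / (3 − 2.3219) = 95.860 ms/bit
  a = 569 − 95.860 × 2.3219 = 346.420 ms
Then RT(20) = 346.420 + 95.860 × log₂ 20 = 346.420 + 95.860 × 4.3219 ≈ 760.720 ms.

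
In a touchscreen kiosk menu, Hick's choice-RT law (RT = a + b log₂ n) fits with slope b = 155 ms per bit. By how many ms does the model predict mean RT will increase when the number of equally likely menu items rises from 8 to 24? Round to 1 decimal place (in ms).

245.7 ms

The intercept a cancels: ΔRT = b·(log₂ n₂ − log₂ n₁) = b·log₂(n₂/n₁).
log₂(24) − log₂(8) = 4.5850 − 3 = 1.5850.
ΔRT = 155 × 1.5850 = 245.669 ms.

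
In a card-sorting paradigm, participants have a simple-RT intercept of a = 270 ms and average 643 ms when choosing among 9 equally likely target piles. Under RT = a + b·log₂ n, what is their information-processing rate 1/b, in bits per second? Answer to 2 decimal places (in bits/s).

Choice component = 643 − 270 = 373 ms over log₂(9) = 3.1699 bits.
b = 373 / 3.1699 = 117.668 ms/bit, so 1/b = 8.498 bits/s.

8.50 bits/s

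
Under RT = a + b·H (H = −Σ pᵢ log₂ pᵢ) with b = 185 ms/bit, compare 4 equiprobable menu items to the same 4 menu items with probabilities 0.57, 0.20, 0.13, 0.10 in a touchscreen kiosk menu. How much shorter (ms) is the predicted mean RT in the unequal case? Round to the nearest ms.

66 ms

The RT saving is b·ΔH. Equiprobable H₀ = log₂(4) = 2.0000 bits; with the given probabilities H = 1.6415 bits.
b·(H₀ − H) = 185 × (2.0000 − 1.6415) = 66.33 ms.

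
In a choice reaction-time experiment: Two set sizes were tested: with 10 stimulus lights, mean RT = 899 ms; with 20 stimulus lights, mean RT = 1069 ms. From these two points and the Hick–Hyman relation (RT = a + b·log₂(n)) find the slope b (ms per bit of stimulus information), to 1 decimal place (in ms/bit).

170.0 ms/bit

b = (RT₂ − RT₁)/(log₂ n₂ − log₂ n₁) = (1069 − 899)/(4.3219 − 3.3219) = 170.000 ms/bit.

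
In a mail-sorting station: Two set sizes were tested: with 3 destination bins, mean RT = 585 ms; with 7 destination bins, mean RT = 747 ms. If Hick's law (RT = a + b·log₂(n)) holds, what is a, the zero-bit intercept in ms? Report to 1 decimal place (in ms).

The slope on a log₂ axis is (747 − 585) / (2.8074 − 1.5850) = 132.527 ms/bit.
Intercept: a = 585 − 132.527·log₂(3) = 374.950 ms.

374.9 ms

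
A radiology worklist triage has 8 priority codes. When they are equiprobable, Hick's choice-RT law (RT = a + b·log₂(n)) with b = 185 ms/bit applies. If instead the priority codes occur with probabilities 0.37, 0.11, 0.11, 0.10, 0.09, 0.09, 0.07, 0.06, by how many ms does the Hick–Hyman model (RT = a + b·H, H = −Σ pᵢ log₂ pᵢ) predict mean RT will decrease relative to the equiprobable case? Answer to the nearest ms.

The RT saving is b·ΔH. Equiprobable H₀ = log₂(8) = 3.0000 bits; with the given probabilities H = 2.7009 bits.
b·(H₀ − H) = 185 × (3.0000 − 2.7009) = 55.34 ms.

55 ms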